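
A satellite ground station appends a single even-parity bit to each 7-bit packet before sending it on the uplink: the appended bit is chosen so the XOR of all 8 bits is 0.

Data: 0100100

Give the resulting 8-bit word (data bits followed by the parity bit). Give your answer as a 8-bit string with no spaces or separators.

XOR of the 7 data bits: 0⊕1⊕0⊕0⊕1⊕0⊕0 = 0
Parity bit = 0 (so all 8 bits XOR to 0).

01001000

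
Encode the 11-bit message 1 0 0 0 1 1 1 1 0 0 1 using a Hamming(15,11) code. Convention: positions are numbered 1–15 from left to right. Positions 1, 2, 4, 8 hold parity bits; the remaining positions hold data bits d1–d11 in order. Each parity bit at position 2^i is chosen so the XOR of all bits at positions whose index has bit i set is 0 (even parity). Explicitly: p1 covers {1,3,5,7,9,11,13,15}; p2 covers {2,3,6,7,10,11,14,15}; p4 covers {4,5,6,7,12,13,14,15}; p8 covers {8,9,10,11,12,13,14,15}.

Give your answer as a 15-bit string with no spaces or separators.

001000011111001

Place data at non-parity positions: p1 p2 1 p4 0 0 0 p8 1 1 1 1 0 0 1
p1 (pos 1,3,5,7,9,11,13,15): XOR of data positions = 1⊕0⊕0⊕1⊕1⊕0⊕1 = 0
p2 (pos 2,3,6,7,10,11,14,15): XOR of data positions = 1⊕0⊕0⊕1⊕1⊕0⊕1 = 0
p4 (pos 4,5,6,7,12,13,14,15): XOR of data positions = 0⊕0⊕0⊕1⊕0⊕0⊕1 = 0
p8 (pos 8,9,10,11,12,13,14,15): XOR of data positions = 1⊕1⊕1⊕1⊕0⊕0⊕1 = 1
Codeword: 001000011111001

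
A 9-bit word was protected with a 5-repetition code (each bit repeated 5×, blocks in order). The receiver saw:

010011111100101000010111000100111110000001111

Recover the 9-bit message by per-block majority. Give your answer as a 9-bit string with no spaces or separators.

Block 1 (01001): 2 ones → 0
Block 2 (11111): 5 ones → 1
Block 3 (00101): 2 ones → 0
Block 4 (00001): 1 one → 0
Block 5 (01110): 3 ones → 1
Block 6 (00100): 1 one → 0
Block 7 (11111): 5 ones → 1
Block 8 (00000): 0 ones → 0
Block 9 (01111): 4 ones → 1

010010101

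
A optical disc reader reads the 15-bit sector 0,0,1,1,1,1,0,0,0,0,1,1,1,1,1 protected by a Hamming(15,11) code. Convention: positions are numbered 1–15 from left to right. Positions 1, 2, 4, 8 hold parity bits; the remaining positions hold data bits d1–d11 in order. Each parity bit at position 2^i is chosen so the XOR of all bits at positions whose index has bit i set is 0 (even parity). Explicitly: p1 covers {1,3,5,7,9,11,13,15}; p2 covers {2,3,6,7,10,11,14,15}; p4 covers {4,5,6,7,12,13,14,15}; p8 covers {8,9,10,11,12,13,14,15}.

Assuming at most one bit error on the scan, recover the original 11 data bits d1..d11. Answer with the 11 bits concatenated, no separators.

11100011110

s1 (pos 1,3,5,7,9,11,13,15): 0⊕1⊕1⊕0⊕0⊕1⊕1⊕1 = 1
s2 (pos 2,3,6,7,10,11,14,15): 0⊕1⊕1⊕0⊕0⊕1⊕1⊕1 = 1
s4 (pos 4,5,6,7,12,13,14,15): 1⊕1⊕1⊕0⊕1⊕1⊕1⊕1 = 1
s8 (pos 8,9,10,11,12,13,14,15): 0⊕0⊕0⊕1⊕1⊕1⊕1⊕1 = 1
Syndrome s8…s1 = 1111 → error at position 15.
Flip position 15: 001111000011111 → 001111000011110
Read data bits from positions 3,5,6,7,9,10,11,12,13,14,15: 11100011110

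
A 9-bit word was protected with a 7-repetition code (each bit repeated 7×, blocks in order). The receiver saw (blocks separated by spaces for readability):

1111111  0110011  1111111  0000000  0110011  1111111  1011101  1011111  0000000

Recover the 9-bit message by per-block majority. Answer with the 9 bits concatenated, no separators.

Block 1 (1111111): 7 ones → 1
Block 2 (0110011): 4 ones → 1
Block 3 (1111111): 7 ones → 1
Block 4 (0000000): 0 ones → 0
Block 5 (0110011): 4 ones → 1
Block 6 (1111111): 7 ones → 1
Block 7 (1011101): 5 ones → 1
Block 8 (1011111): 6 ones → 1
Block 9 (0000000): 0 ones → 0

111011110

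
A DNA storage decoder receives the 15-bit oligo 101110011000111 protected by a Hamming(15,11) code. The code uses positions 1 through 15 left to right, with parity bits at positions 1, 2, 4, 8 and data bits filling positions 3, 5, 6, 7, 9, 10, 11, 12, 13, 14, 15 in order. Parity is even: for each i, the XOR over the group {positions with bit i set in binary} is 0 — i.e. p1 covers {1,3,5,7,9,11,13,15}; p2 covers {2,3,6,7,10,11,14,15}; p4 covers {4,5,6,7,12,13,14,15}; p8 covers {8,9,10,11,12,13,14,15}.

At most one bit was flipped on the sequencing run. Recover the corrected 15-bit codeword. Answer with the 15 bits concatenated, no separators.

101110011000101

s1 (pos 1,3,5,7,9,11,13,15): 1⊕1⊕1⊕0⊕1⊕0⊕1⊕1 = 0
s2 (pos 2,3,6,7,10,11,14,15): 0⊕1⊕0⊕0⊕0⊕0⊕1⊕1 = 1
s4 (pos 4,5,6,7,12,13,14,15): 1⊕1⊕0⊕0⊕0⊕1⊕1⊕1 = 1
s8 (pos 8,9,10,11,12,13,14,15): 1⊕1⊕0⊕0⊕0⊕1⊕1⊕1 = 1
Syndrome s8…s1 = 1110 → error at position 14.
Flip position 14: 101110011000111 → 101110011000101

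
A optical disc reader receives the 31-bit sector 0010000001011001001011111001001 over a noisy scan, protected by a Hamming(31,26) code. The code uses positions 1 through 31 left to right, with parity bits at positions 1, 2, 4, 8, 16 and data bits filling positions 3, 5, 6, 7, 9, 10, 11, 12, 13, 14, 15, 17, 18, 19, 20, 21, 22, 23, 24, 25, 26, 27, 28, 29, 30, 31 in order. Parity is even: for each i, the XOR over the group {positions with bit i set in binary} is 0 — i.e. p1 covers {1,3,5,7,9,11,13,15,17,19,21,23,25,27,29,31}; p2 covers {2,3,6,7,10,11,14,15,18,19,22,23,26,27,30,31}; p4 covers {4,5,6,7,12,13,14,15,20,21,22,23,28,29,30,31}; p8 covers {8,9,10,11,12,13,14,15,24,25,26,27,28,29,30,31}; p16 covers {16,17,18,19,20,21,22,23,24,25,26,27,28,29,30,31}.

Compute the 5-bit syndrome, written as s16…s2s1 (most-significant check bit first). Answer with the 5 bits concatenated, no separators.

s1 (pos 1,3,5,7,9,11,13,15,17,19,21,23,25,27,29,31): 0⊕1⊕0⊕0⊕0⊕0⊕1⊕0⊕0⊕1⊕1⊕1⊕1⊕0⊕0⊕1 = 1
s2 (pos 2,3,6,7,10,11,14,15,18,19,22,23,26,27,30,31): 0⊕1⊕0⊕0⊕1⊕0⊕0⊕0⊕0⊕1⊕1⊕1⊕0⊕0⊕0⊕1 = 0
s4 (pos 4,5,6,7,12,13,14,15,20,21,22,23,28,29,30,31): 0⊕0⊕0⊕0⊕1⊕1⊕0⊕0⊕0⊕1⊕1⊕1⊕1⊕0⊕0⊕1 = 1
s8 (pos 8,9,10,11,12,13,14,15,24,25,26,27,28,29,30,31): 0⊕0⊕1⊕0⊕1⊕1⊕0⊕0⊕1⊕1⊕0⊕0⊕1⊕0⊕0⊕1 = 1
s16 (pos 16,17,18,19,20,21,22,23,24,25,26,27,28,29,30,31): 1⊕0⊕0⊕1⊕0⊕1⊕1⊕1⊕1⊕1⊕0⊕0⊕1⊕0⊕0⊕1 = 1
Syndrome s16…s1 = 11101 → error at position 29.

11101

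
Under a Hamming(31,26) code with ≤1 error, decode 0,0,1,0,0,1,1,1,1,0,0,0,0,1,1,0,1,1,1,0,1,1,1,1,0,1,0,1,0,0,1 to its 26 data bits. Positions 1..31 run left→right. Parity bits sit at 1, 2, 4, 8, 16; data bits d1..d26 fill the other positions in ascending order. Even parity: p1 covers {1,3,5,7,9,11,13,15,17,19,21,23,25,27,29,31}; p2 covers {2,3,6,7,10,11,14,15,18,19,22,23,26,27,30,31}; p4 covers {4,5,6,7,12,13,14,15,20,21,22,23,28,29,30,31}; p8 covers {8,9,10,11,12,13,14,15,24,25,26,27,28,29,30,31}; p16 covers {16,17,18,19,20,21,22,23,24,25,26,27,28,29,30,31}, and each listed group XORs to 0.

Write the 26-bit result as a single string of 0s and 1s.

s1 (pos 1,3,5,7,9,11,13,15,17,19,21,23,25,27,29,31): 0⊕1⊕0⊕1⊕1⊕0⊕0⊕1⊕1⊕1⊕1⊕1⊕0⊕0⊕0⊕1 = 1
s2 (pos 2,3,6,7,10,11,14,15,18,19,22,23,26,27,30,31): 0⊕1⊕1⊕1⊕0⊕0⊕1⊕1⊕1⊕1⊕1⊕1⊕1⊕0⊕0⊕1 = 1
s4 (pos 4,5,6,7,12,13,14,15,20,21,22,23,28,29,30,31): 0⊕0⊕1⊕1⊕0⊕0⊕1⊕1⊕0⊕1⊕1⊕1⊕1⊕0⊕0⊕1 = 1
s8 (pos 8,9,10,11,12,13,14,15,24,25,26,27,28,29,30,31): 1⊕1⊕0⊕0⊕0⊕0⊕1⊕1⊕1⊕0⊕1⊕0⊕1⊕0⊕0⊕1 = 0
s16 (pos 16,17,18,19,20,21,22,23,24,25,26,27,28,29,30,31): 0⊕1⊕1⊕1⊕0⊕1⊕1⊕1⊕1⊕0⊕1⊕0⊕1⊕0⊕0⊕1 = 0
Syndrome s16…s1 = 00111 → error at position 7.
Flip position 7: 0010011110000110111011110101001 → 0010010110000110111011110101001
Read data bits from positions 3,5,6,7,9,10,11,12,13,14,15,17,18,19,20,21,22,23,24,25,26,27,28,29,30,31: 10101000011111011110101001

10101000011111011110101001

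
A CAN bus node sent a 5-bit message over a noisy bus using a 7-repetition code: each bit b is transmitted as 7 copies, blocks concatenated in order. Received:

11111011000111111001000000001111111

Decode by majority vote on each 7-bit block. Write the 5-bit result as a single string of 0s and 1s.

Block 1 (1111101): 6 ones → 1
Block 2 (1000111): 4 ones → 1
Block 3 (1110010): 4 ones → 1
Block 4 (0000000): 0 ones → 0
Block 5 (1111111): 7 ones → 1

11101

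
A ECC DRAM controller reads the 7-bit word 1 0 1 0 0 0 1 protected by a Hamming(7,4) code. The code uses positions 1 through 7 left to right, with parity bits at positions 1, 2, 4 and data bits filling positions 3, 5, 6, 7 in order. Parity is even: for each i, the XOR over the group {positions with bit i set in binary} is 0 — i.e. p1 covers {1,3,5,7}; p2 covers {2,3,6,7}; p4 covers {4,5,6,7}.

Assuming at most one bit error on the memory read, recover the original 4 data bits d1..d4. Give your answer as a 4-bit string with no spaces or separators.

s1 (pos 1,3,5,7): 1⊕1⊕0⊕1 = 1
s2 (pos 2,3,6,7): 0⊕1⊕0⊕1 = 0
s4 (pos 4,5,6,7): 0⊕0⊕0⊕1 = 1
Syndrome s4…s1 = 101 → error at position 5.
Flip position 5: 1010001 → 1010101
Read data bits from positions 3,5,6,7: 1101

1101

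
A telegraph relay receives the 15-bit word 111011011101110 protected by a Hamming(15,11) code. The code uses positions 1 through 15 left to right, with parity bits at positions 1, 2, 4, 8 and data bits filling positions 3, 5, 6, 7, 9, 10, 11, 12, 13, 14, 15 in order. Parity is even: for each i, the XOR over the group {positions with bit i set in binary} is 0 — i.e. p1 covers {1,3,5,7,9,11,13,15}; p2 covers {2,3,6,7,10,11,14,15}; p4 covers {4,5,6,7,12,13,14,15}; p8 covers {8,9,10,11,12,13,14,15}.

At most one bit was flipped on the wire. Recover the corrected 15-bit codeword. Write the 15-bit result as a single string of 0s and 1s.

111011111101110

s1 (pos 1,3,5,7,9,11,13,15): 1⊕1⊕1⊕0⊕1⊕0⊕1⊕0 = 1
s2 (pos 2,3,6,7,10,11,14,15): 1⊕1⊕1⊕0⊕1⊕0⊕1⊕0 = 1
s4 (pos 4,5,6,7,12,13,14,15): 0⊕1⊕1⊕0⊕1⊕1⊕1⊕0 = 1
s8 (pos 8,9,10,11,12,13,14,15): 1⊕1⊕1⊕0⊕1⊕1⊕1⊕0 = 0
Syndrome s8…s1 = 0111 → error at position 7.
Flip position 7: 111011011101110 → 111011111101110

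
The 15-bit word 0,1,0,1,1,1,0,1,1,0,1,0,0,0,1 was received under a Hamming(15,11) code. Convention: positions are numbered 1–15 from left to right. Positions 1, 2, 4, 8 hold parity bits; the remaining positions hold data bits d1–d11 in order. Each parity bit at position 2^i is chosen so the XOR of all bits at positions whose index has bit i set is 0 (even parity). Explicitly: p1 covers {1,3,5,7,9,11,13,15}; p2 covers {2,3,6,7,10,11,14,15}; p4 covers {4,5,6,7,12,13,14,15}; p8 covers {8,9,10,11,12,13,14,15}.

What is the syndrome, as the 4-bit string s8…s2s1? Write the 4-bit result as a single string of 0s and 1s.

s1 (pos 1,3,5,7,9,11,13,15): 0⊕0⊕1⊕0⊕1⊕1⊕0⊕1 = 0
s2 (pos 2,3,6,7,10,11,14,15): 1⊕0⊕1⊕0⊕0⊕1⊕0⊕1 = 0
s4 (pos 4,5,6,7,12,13,14,15): 1⊕1⊕1⊕0⊕0⊕0⊕0⊕1 = 0
s8 (pos 8,9,10,11,12,13,14,15): 1⊕1⊕0⊕1⊕0⊕0⊕0⊕1 = 0
Syndrome s8…s1 = 0000 → no error.

0000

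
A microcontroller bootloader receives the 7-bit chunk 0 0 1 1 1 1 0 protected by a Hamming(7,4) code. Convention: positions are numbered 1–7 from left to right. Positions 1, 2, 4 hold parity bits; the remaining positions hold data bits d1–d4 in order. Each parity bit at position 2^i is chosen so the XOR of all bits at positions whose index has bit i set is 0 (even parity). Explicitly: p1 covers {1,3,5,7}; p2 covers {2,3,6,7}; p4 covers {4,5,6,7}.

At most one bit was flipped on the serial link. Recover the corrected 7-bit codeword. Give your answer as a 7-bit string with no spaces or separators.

s1 (pos 1,3,5,7): 0⊕1⊕1⊕0 = 0
s2 (pos 2,3,6,7): 0⊕1⊕1⊕0 = 0
s4 (pos 4,5,6,7): 1⊕1⊕1⊕0 = 1
Syndrome s4…s1 = 100 → error at position 4.
Flip position 4: 0011110 → 0010110

0010110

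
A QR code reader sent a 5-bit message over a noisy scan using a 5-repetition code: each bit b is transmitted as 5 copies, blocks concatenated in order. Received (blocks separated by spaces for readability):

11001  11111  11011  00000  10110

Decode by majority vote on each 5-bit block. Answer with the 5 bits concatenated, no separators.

11101

Block 1 (11001): 3 ones → 1
Block 2 (11111): 5 ones → 1
Block 3 (11011): 4 ones → 1
Block 4 (00000): 0 ones → 0
Block 5 (10110): 3 ones → 1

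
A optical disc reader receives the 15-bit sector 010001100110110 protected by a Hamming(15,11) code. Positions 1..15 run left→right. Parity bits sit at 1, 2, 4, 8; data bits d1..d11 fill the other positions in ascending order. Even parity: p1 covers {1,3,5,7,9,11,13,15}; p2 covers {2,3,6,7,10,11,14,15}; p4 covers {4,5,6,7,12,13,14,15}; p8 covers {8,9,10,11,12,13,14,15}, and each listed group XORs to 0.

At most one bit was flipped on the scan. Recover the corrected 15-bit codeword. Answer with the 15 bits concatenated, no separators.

s1 (pos 1,3,5,7,9,11,13,15): 0⊕0⊕0⊕1⊕0⊕1⊕1⊕0 = 1
s2 (pos 2,3,6,7,10,11,14,15): 1⊕0⊕1⊕1⊕1⊕1⊕1⊕0 = 0
s4 (pos 4,5,6,7,12,13,14,15): 0⊕0⊕1⊕1⊕0⊕1⊕1⊕0 = 0
s8 (pos 8,9,10,11,12,13,14,15): 0⊕0⊕1⊕1⊕0⊕1⊕1⊕0 = 0
Syndrome s8…s1 = 0001 → error at position 1.
Flip position 1: 010001100110110 → 110001100110110

110001100110110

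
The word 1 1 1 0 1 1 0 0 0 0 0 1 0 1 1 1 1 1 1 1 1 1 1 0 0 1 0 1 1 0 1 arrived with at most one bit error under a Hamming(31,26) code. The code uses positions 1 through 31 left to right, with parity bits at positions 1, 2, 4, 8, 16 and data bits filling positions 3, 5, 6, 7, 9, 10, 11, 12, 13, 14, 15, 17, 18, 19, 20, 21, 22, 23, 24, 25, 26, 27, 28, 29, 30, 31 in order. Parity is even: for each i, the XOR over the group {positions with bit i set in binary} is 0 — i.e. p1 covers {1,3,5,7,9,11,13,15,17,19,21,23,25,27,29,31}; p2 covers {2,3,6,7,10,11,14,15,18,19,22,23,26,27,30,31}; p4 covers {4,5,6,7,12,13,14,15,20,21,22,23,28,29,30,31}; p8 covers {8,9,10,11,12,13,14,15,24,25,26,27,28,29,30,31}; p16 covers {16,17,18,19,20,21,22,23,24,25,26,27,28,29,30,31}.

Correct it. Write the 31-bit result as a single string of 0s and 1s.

s1 (pos 1,3,5,7,9,11,13,15,17,19,21,23,25,27,29,31): 1⊕1⊕1⊕0⊕0⊕0⊕0⊕1⊕1⊕1⊕1⊕1⊕0⊕0⊕1⊕1 = 0
s2 (pos 2,3,6,7,10,11,14,15,18,19,22,23,26,27,30,31): 1⊕1⊕1⊕0⊕0⊕0⊕1⊕1⊕1⊕1⊕1⊕1⊕1⊕0⊕0⊕1 = 1
s4 (pos 4,5,6,7,12,13,14,15,20,21,22,23,28,29,30,31): 0⊕1⊕1⊕0⊕1⊕0⊕1⊕1⊕1⊕1⊕1⊕1⊕1⊕1⊕0⊕1 = 0
s8 (pos 8,9,10,11,12,13,14,15,24,25,26,27,28,29,30,31): 0⊕0⊕0⊕0⊕1⊕0⊕1⊕1⊕0⊕0⊕1⊕0⊕1⊕1⊕0⊕1 = 1
s16 (pos 16,17,18,19,20,21,22,23,24,25,26,27,28,29,30,31): 1⊕1⊕1⊕1⊕1⊕1⊕1⊕1⊕0⊕0⊕1⊕0⊕1⊕1⊕0⊕1 = 0
Syndrome s16…s1 = 01010 → error at position 10.
Flip position 10: 1110110000010111111111100101101 → 1110110001010111111111100101101

1110110001010111111111100101101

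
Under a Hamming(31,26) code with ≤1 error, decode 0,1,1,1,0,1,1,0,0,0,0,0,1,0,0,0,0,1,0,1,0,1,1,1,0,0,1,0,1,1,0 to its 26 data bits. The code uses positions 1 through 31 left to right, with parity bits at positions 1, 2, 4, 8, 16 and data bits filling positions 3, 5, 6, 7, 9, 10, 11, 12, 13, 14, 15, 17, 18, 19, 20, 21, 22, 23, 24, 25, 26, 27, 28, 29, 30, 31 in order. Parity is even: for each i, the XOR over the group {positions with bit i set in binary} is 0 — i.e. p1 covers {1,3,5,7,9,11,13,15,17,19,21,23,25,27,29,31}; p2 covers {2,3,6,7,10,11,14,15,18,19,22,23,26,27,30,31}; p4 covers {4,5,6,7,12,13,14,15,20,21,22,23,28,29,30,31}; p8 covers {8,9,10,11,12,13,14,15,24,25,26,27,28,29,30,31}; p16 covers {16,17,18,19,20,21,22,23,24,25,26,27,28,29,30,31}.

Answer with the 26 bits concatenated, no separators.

10110000110010101110010110

s1 (pos 1,3,5,7,9,11,13,15,17,19,21,23,25,27,29,31): 0⊕1⊕0⊕1⊕0⊕0⊕1⊕0⊕0⊕0⊕0⊕1⊕0⊕1⊕1⊕0 = 0
s2 (pos 2,3,6,7,10,11,14,15,18,19,22,23,26,27,30,31): 1⊕1⊕1⊕1⊕0⊕0⊕0⊕0⊕1⊕0⊕1⊕1⊕0⊕1⊕1⊕0 = 1
s4 (pos 4,5,6,7,12,13,14,15,20,21,22,23,28,29,30,31): 1⊕0⊕1⊕1⊕0⊕1⊕0⊕0⊕1⊕0⊕1⊕1⊕0⊕1⊕1⊕0 = 1
s8 (pos 8,9,10,11,12,13,14,15,24,25,26,27,28,29,30,31): 0⊕0⊕0⊕0⊕0⊕1⊕0⊕0⊕1⊕0⊕0⊕1⊕0⊕1⊕1⊕0 = 1
s16 (pos 16,17,18,19,20,21,22,23,24,25,26,27,28,29,30,31): 0⊕0⊕1⊕0⊕1⊕0⊕1⊕1⊕1⊕0⊕0⊕1⊕0⊕1⊕1⊕0 = 0
Syndrome s16…s1 = 01110 → error at position 14.
Flip position 14: 0111011000001000010101110010110 → 0111011000001100010101110010110
Read data bits from positions 3,5,6,7,9,10,11,12,13,14,15,17,18,19,20,21,22,23,24,25,26,27,28,29,30,31: 10110000110010101110010110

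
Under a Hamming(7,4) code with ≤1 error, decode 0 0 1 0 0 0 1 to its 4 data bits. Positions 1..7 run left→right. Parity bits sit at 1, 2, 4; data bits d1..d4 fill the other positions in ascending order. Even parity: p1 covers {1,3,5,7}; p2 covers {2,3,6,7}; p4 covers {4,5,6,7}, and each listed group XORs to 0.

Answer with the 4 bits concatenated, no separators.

s1 (pos 1,3,5,7): 0⊕1⊕0⊕1 = 0
s2 (pos 2,3,6,7): 0⊕1⊕0⊕1 = 0
s4 (pos 4,5,6,7): 0⊕0⊕0⊕1 = 1
Syndrome s4…s1 = 100 → error at position 4.
Flip position 4: 0010001 → 0011001
Read data bits from positions 3,5,6,7: 1001

1001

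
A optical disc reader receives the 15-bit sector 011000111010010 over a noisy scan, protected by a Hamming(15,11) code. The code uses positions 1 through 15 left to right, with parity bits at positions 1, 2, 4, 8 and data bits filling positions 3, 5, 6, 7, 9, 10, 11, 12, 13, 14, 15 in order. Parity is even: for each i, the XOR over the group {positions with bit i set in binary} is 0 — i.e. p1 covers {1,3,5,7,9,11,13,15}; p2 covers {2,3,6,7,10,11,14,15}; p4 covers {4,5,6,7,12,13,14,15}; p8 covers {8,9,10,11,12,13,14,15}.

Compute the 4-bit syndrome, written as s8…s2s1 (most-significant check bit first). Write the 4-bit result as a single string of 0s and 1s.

s1 (pos 1,3,5,7,9,11,13,15): 0⊕1⊕0⊕1⊕1⊕1⊕0⊕0 = 0
s2 (pos 2,3,6,7,10,11,14,15): 1⊕1⊕0⊕1⊕0⊕1⊕1⊕0 = 1
s4 (pos 4,5,6,7,12,13,14,15): 0⊕0⊕0⊕1⊕0⊕0⊕1⊕0 = 0
s8 (pos 8,9,10,11,12,13,14,15): 1⊕1⊕0⊕1⊕0⊕0⊕1⊕0 = 0
Syndrome s8…s1 = 0010 → error at position 2.

0010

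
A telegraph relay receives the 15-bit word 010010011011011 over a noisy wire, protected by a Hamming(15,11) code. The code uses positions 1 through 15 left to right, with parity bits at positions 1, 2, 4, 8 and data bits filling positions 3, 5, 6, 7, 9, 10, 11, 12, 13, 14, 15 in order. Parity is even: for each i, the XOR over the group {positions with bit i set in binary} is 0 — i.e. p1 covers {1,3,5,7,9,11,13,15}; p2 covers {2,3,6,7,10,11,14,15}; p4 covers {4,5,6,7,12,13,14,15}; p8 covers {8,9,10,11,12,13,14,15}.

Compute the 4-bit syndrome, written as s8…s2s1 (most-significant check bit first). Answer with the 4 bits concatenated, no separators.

0000

s1 (pos 1,3,5,7,9,11,13,15): 0⊕0⊕1⊕0⊕1⊕1⊕0⊕1 = 0
s2 (pos 2,3,6,7,10,11,14,15): 1⊕0⊕0⊕0⊕0⊕1⊕1⊕1 = 0
s4 (pos 4,5,6,7,12,13,14,15): 0⊕1⊕0⊕0⊕1⊕0⊕1⊕1 = 0
s8 (pos 8,9,10,11,12,13,14,15): 1⊕1⊕0⊕1⊕1⊕0⊕1⊕1 = 0
Syndrome s8…s1 = 0000 → no error.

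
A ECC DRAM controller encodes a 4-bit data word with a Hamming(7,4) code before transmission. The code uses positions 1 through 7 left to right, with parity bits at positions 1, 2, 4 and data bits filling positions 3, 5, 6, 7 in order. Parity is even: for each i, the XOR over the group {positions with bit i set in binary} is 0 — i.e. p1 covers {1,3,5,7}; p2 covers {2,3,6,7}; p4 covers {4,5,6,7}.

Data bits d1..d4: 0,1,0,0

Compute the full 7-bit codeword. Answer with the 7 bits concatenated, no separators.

1001100

Place data at non-parity positions: p1 p2 0 p4 1 0 0
p1 (pos 1,3,5,7): XOR of data positions = 0⊕1⊕0 = 1
p2 (pos 2,3,6,7): XOR of data positions = 0⊕0⊕0 = 0
p4 (pos 4,5,6,7): XOR of data positions = 1⊕0⊕0 = 1
Codeword: 1001100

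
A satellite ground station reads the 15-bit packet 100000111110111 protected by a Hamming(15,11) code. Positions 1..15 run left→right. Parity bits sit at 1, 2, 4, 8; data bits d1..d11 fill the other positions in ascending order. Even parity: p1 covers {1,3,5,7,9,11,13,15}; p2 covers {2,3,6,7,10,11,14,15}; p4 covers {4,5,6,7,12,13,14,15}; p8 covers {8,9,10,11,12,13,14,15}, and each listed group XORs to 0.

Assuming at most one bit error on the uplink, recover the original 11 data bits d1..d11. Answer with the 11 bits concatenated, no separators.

s1 (pos 1,3,5,7,9,11,13,15): 1⊕0⊕0⊕1⊕1⊕1⊕1⊕1 = 0
s2 (pos 2,3,6,7,10,11,14,15): 0⊕0⊕0⊕1⊕1⊕1⊕1⊕1 = 1
s4 (pos 4,5,6,7,12,13,14,15): 0⊕0⊕0⊕1⊕0⊕1⊕1⊕1 = 0
s8 (pos 8,9,10,11,12,13,14,15): 1⊕1⊕1⊕1⊕0⊕1⊕1⊕1 = 1
Syndrome s8…s1 = 1010 → error at position 10.
Flip position 10: 100000111110111 → 100000111010111
Read data bits from positions 3,5,6,7,9,10,11,12,13,14,15: 00011010111

00011010111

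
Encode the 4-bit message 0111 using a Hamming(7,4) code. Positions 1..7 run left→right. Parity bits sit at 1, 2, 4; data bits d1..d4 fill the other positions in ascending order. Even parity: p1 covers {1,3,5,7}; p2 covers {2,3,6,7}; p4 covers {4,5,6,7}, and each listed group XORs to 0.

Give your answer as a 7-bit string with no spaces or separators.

0001111

Place data at non-parity positions: p1 p2 0 p4 1 1 1
p1 (pos 1,3,5,7): XOR of data positions = 0⊕1⊕1 = 0
p2 (pos 2,3,6,7): XOR of data positions = 0⊕1⊕1 = 0
p4 (pos 4,5,6,7): XOR of data positions = 1⊕1⊕1 = 1
Codeword: 0001111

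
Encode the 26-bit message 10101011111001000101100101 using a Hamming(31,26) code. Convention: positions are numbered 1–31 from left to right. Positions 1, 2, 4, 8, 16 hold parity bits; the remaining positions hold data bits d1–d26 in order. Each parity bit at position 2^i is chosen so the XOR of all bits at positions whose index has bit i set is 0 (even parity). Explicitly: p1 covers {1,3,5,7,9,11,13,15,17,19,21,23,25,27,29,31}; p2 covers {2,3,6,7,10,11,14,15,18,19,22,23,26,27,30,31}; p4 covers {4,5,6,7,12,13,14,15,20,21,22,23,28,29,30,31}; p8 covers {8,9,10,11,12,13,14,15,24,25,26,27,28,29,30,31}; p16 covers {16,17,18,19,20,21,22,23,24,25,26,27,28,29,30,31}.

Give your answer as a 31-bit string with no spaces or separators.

Place data at non-parity positions: p1 p2 1 p4 0 1 0 p8 1 0 1 1 1 1 1 p16 0 0 1 0 0 0 1 0 1 1 0 0 1 0 1
p1 (pos 1,3,5,7,9,11,13,15,17,19,21,23,25,27,29,31): XOR of data positions = 1⊕0⊕0⊕1⊕1⊕1⊕1⊕0⊕1⊕0⊕1⊕1⊕0⊕1⊕1 = 0
p2 (pos 2,3,6,7,10,11,14,15,18,19,22,23,26,27,30,31): XOR of data positions = 1⊕1⊕0⊕0⊕1⊕1⊕1⊕0⊕1⊕0⊕1⊕1⊕0⊕0⊕1 = 1
p4 (pos 4,5,6,7,12,13,14,15,20,21,22,23,28,29,30,31): XOR of data positions = 0⊕1⊕0⊕1⊕1⊕1⊕1⊕0⊕0⊕0⊕1⊕0⊕1⊕0⊕1 = 0
p8 (pos 8,9,10,11,12,13,14,15,24,25,26,27,28,29,30,31): XOR of data positions = 1⊕0⊕1⊕1⊕1⊕1⊕1⊕0⊕1⊕1⊕0⊕0⊕1⊕0⊕1 = 0
p16 (pos 16,17,18,19,20,21,22,23,24,25,26,27,28,29,30,31): XOR of data positions = 0⊕0⊕1⊕0⊕0⊕0⊕1⊕0⊕1⊕1⊕0⊕0⊕1⊕0⊕1 = 0
Codeword: 0110010010111110001000101100101

0110010010111110001000101100101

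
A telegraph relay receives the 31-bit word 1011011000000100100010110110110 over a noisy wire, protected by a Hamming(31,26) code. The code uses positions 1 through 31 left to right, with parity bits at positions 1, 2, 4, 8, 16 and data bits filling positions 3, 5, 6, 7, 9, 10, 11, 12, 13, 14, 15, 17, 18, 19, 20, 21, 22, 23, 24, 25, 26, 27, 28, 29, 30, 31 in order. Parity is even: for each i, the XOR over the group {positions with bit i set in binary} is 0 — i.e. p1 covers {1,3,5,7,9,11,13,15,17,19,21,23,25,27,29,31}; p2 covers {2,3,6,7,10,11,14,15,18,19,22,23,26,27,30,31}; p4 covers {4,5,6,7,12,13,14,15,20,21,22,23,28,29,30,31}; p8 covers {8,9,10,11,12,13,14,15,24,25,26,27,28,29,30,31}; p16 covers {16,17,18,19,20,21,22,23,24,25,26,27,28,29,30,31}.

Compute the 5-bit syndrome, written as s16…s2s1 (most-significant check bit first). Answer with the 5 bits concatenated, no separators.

s1 (pos 1,3,5,7,9,11,13,15,17,19,21,23,25,27,29,31): 1⊕1⊕0⊕1⊕0⊕0⊕0⊕0⊕1⊕0⊕1⊕1⊕0⊕1⊕1⊕0 = 0
s2 (pos 2,3,6,7,10,11,14,15,18,19,22,23,26,27,30,31): 0⊕1⊕1⊕1⊕0⊕0⊕1⊕0⊕0⊕0⊕0⊕1⊕1⊕1⊕1⊕0 = 0
s4 (pos 4,5,6,7,12,13,14,15,20,21,22,23,28,29,30,31): 1⊕0⊕1⊕1⊕0⊕0⊕1⊕0⊕0⊕1⊕0⊕1⊕0⊕1⊕1⊕0 = 0
s8 (pos 8,9,10,11,12,13,14,15,24,25,26,27,28,29,30,31): 0⊕0⊕0⊕0⊕0⊕0⊕1⊕0⊕1⊕0⊕1⊕1⊕0⊕1⊕1⊕0 = 0
s16 (pos 16,17,18,19,20,21,22,23,24,25,26,27,28,29,30,31): 0⊕1⊕0⊕0⊕0⊕1⊕0⊕1⊕1⊕0⊕1⊕1⊕0⊕1⊕1⊕0 = 0
Syndrome s16…s1 = 00000 → no error.

00000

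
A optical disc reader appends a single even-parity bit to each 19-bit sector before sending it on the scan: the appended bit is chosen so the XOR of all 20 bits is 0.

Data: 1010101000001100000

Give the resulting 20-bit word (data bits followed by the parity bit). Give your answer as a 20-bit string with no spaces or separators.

10101010000011000000

XOR of the 19 data bits: 1⊕0⊕1⊕0⊕1⊕0⊕1⊕0⊕0⊕0⊕0⊕0⊕1⊕1⊕0⊕0⊕0⊕0⊕0 = 0
Parity bit = 0 (so all 20 bits XOR to 0).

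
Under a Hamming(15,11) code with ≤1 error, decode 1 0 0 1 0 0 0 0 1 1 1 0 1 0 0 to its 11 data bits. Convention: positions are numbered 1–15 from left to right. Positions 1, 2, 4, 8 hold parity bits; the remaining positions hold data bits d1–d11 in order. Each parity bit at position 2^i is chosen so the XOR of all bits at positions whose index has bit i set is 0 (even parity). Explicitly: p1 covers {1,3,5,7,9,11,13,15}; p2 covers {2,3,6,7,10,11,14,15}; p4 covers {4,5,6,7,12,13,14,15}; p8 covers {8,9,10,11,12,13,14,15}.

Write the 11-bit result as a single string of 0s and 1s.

s1 (pos 1,3,5,7,9,11,13,15): 1⊕0⊕0⊕0⊕1⊕1⊕1⊕0 = 0
s2 (pos 2,3,6,7,10,11,14,15): 0⊕0⊕0⊕0⊕1⊕1⊕0⊕0 = 0
s4 (pos 4,5,6,7,12,13,14,15): 1⊕0⊕0⊕0⊕0⊕1⊕0⊕0 = 0
s8 (pos 8,9,10,11,12,13,14,15): 0⊕1⊕1⊕1⊕0⊕1⊕0⊕0 = 0
Syndrome s8…s1 = 0000 → no error.
Read data bits from positions 3,5,6,7,9,10,11,12,13,14,15: 00001110100

00001110100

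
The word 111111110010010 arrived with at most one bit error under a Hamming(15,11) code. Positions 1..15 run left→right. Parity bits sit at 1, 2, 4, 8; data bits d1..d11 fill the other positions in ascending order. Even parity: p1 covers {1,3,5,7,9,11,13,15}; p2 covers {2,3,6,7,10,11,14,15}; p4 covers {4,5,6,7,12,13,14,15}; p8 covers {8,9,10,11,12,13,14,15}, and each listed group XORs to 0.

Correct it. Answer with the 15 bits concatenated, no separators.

s1 (pos 1,3,5,7,9,11,13,15): 1⊕1⊕1⊕1⊕0⊕1⊕0⊕0 = 1
s2 (pos 2,3,6,7,10,11,14,15): 1⊕1⊕1⊕1⊕0⊕1⊕1⊕0 = 0
s4 (pos 4,5,6,7,12,13,14,15): 1⊕1⊕1⊕1⊕0⊕0⊕1⊕0 = 1
s8 (pos 8,9,10,11,12,13,14,15): 1⊕0⊕0⊕1⊕0⊕0⊕1⊕0 = 1
Syndrome s8…s1 = 1101 → error at position 13.
Flip position 13: 111111110010010 → 111111110010110

111111110010110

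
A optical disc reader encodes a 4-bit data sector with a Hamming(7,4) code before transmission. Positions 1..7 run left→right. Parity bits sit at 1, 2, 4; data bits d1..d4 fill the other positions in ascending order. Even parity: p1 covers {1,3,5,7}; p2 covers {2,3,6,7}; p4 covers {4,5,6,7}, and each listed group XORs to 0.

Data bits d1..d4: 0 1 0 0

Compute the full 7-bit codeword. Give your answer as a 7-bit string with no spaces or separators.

Place data at non-parity positions: p1 p2 0 p4 1 0 0
p1 (pos 1,3,5,7): XOR of data positions = 0⊕1⊕0 = 1
p2 (pos 2,3,6,7): XOR of data positions = 0⊕0⊕0 = 0
p4 (pos 4,5,6,7): XOR of data positions = 1⊕0⊕0 = 1
Codeword: 1001100

1001100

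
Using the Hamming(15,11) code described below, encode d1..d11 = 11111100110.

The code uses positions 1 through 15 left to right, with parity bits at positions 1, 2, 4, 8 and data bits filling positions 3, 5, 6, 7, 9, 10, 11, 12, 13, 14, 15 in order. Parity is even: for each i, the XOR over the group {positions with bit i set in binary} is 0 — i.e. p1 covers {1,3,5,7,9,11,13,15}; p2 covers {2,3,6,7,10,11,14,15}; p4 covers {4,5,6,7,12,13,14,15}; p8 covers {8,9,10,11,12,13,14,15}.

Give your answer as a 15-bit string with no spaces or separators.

111111101100110

Place data at non-parity positions: p1 p2 1 p4 1 1 1 p8 1 1 0 0 1 1 0
p1 (pos 1,3,5,7,9,11,13,15): XOR of data positions = 1⊕1⊕1⊕1⊕0⊕1⊕0 = 1
p2 (pos 2,3,6,7,10,11,14,15): XOR of data positions = 1⊕1⊕1⊕1⊕0⊕1⊕0 = 1
p4 (pos 4,5,6,7,12,13,14,15): XOR of data positions = 1⊕1⊕1⊕0⊕1⊕1⊕0 = 1
p8 (pos 8,9,10,11,12,13,14,15): XOR of data positions = 1⊕1⊕0⊕0⊕1⊕1⊕0 = 0
Codeword: 111111101100110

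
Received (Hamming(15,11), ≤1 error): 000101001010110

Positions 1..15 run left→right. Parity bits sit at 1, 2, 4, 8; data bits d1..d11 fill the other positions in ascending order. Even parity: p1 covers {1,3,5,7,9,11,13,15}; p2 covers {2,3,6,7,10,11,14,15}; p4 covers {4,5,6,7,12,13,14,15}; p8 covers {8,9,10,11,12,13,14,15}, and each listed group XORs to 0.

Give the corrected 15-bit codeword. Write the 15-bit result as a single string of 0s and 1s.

s1 (pos 1,3,5,7,9,11,13,15): 0⊕0⊕0⊕0⊕1⊕1⊕1⊕0 = 1
s2 (pos 2,3,6,7,10,11,14,15): 0⊕0⊕1⊕0⊕0⊕1⊕1⊕0 = 1
s4 (pos 4,5,6,7,12,13,14,15): 1⊕0⊕1⊕0⊕0⊕1⊕1⊕0 = 0
s8 (pos 8,9,10,11,12,13,14,15): 0⊕1⊕0⊕1⊕0⊕1⊕1⊕0 = 0
Syndrome s8…s1 = 0011 → error at position 3.
Flip position 3: 000101001010110 → 001101001010110

001101001010110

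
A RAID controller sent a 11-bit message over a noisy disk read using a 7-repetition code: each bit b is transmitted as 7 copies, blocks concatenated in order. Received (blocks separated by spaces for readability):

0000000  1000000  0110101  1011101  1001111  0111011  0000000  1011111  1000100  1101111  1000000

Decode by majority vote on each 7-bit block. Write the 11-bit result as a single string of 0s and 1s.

Block 1 (0000000): 0 ones → 0
Block 2 (1000000): 1 one → 0
Block 3 (0110101): 4 ones → 1
Block 4 (1011101): 5 ones → 1
Block 5 (1001111): 5 ones → 1
Block 6 (0111011): 5 ones → 1
Block 7 (0000000): 0 ones → 0
Block 8 (1011111): 6 ones → 1
Block 9 (1000100): 2 ones → 0
Block 10 (1101111): 6 ones → 1
Block 11 (1000000): 1 one → 0

00111101010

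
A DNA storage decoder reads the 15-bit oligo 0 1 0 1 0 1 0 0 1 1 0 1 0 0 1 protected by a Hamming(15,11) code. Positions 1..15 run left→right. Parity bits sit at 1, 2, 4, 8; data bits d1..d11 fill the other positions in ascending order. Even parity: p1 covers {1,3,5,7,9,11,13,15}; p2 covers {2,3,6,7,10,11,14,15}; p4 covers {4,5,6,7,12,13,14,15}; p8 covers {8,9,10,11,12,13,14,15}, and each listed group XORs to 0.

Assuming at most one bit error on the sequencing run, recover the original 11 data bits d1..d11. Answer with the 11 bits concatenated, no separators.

s1 (pos 1,3,5,7,9,11,13,15): 0⊕0⊕0⊕0⊕1⊕0⊕0⊕1 = 0
s2 (pos 2,3,6,7,10,11,14,15): 1⊕0⊕1⊕0⊕1⊕0⊕0⊕1 = 0
s4 (pos 4,5,6,7,12,13,14,15): 1⊕0⊕1⊕0⊕1⊕0⊕0⊕1 = 0
s8 (pos 8,9,10,11,12,13,14,15): 0⊕1⊕1⊕0⊕1⊕0⊕0⊕1 = 0
Syndrome s8…s1 = 0000 → no error.
Read data bits from positions 3,5,6,7,9,10,11,12,13,14,15: 00101101001

00101101001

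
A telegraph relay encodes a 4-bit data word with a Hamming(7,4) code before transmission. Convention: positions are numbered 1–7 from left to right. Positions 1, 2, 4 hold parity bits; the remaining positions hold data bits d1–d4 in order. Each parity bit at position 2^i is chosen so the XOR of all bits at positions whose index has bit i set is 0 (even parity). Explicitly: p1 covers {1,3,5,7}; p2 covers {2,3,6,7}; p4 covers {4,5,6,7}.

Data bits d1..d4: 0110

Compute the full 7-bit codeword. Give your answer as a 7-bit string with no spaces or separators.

Place data at non-parity positions: p1 p2 0 p4 1 1 0
p1 (pos 1,3,5,7): XOR of data positions = 0⊕1⊕0 = 1
p2 (pos 2,3,6,7): XOR of data positions = 0⊕1⊕0 = 1
p4 (pos 4,5,6,7): XOR of data positions = 1⊕1⊕0 = 0
Codeword: 1100110

1100110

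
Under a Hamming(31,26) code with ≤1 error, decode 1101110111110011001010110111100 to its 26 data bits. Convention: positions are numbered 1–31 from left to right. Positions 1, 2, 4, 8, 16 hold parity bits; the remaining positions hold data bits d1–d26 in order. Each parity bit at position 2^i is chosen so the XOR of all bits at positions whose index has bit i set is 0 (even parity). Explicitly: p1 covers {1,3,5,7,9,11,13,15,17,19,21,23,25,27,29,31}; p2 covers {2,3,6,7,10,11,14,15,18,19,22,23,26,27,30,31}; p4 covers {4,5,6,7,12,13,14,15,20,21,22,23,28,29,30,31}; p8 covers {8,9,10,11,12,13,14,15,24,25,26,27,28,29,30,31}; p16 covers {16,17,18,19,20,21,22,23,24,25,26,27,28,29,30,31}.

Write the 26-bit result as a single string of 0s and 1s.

s1 (pos 1,3,5,7,9,11,13,15,17,19,21,23,25,27,29,31): 1⊕0⊕1⊕0⊕1⊕1⊕0⊕1⊕0⊕1⊕1⊕1⊕0⊕1⊕1⊕0 = 0
s2 (pos 2,3,6,7,10,11,14,15,18,19,22,23,26,27,30,31): 1⊕0⊕1⊕0⊕1⊕1⊕0⊕1⊕0⊕1⊕0⊕1⊕1⊕1⊕0⊕0 = 1
s4 (pos 4,5,6,7,12,13,14,15,20,21,22,23,28,29,30,31): 1⊕1⊕1⊕0⊕1⊕0⊕0⊕1⊕0⊕1⊕0⊕1⊕1⊕1⊕0⊕0 = 1
s8 (pos 8,9,10,11,12,13,14,15,24,25,26,27,28,29,30,31): 1⊕1⊕1⊕1⊕1⊕0⊕0⊕1⊕1⊕0⊕1⊕1⊕1⊕1⊕0⊕0 = 1
s16 (pos 16,17,18,19,20,21,22,23,24,25,26,27,28,29,30,31): 1⊕0⊕0⊕1⊕0⊕1⊕0⊕1⊕1⊕0⊕1⊕1⊕1⊕1⊕0⊕0 = 1
Syndrome s16…s1 = 11110 → error at position 30.
Flip position 30: 1101110111110011001010110111100 → 1101110111110011001010110111110
Read data bits from positions 3,5,6,7,9,10,11,12,13,14,15,17,18,19,20,21,22,23,24,25,26,27,28,29,30,31: 01101111001001010110111110

01101111001001010110111110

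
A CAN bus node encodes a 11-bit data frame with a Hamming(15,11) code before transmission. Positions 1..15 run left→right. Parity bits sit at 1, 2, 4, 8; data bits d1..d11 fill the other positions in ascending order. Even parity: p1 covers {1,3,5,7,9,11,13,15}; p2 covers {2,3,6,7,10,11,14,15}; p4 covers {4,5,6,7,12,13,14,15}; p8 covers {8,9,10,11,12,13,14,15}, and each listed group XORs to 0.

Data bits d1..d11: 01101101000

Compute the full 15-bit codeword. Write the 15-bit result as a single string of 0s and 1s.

000111011101000

Place data at non-parity positions: p1 p2 0 p4 1 1 0 p8 1 1 0 1 0 0 0
p1 (pos 1,3,5,7,9,11,13,15): XOR of data positions = 0⊕1⊕0⊕1⊕0⊕0⊕0 = 0
p2 (pos 2,3,6,7,10,11,14,15): XOR of data positions = 0⊕1⊕0⊕1⊕0⊕0⊕0 = 0
p4 (pos 4,5,6,7,12,13,14,15): XOR of data positions = 1⊕1⊕0⊕1⊕0⊕0⊕0 = 1
p8 (pos 8,9,10,11,12,13,14,15): XOR of data positions = 1⊕1⊕0⊕1⊕0⊕0⊕0 = 1
Codeword: 000111011101000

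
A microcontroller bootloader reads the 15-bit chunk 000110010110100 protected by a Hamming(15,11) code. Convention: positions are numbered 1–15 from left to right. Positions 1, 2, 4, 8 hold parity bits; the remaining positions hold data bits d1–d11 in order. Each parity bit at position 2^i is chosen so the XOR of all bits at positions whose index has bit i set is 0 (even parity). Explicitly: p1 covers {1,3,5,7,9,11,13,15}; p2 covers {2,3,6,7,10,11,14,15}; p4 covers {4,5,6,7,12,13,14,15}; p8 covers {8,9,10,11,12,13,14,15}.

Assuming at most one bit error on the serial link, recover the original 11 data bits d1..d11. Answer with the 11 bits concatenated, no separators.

00000110100

s1 (pos 1,3,5,7,9,11,13,15): 0⊕0⊕1⊕0⊕0⊕1⊕1⊕0 = 1
s2 (pos 2,3,6,7,10,11,14,15): 0⊕0⊕0⊕0⊕1⊕1⊕0⊕0 = 0
s4 (pos 4,5,6,7,12,13,14,15): 1⊕1⊕0⊕0⊕0⊕1⊕0⊕0 = 1
s8 (pos 8,9,10,11,12,13,14,15): 1⊕0⊕1⊕1⊕0⊕1⊕0⊕0 = 0
Syndrome s8…s1 = 0101 → error at position 5.
Flip position 5: 000110010110100 → 000100010110100
Read data bits from positions 3,5,6,7,9,10,11,12,13,14,15: 00000110100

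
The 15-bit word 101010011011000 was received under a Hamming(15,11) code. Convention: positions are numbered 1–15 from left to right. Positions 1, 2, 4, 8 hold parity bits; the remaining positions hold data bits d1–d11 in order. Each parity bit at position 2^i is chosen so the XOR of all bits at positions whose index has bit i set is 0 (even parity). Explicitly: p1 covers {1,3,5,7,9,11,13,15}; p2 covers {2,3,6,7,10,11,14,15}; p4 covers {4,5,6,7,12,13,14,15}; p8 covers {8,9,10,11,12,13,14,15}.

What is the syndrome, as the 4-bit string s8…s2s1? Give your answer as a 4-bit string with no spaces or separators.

0001

s1 (pos 1,3,5,7,9,11,13,15): 1⊕1⊕1⊕0⊕1⊕1⊕0⊕0 = 1
s2 (pos 2,3,6,7,10,11,14,15): 0⊕1⊕0⊕0⊕0⊕1⊕0⊕0 = 0
s4 (pos 4,5,6,7,12,13,14,15): 0⊕1⊕0⊕0⊕1⊕0⊕0⊕0 = 0
s8 (pos 8,9,10,11,12,13,14,15): 1⊕1⊕0⊕1⊕1⊕0⊕0⊕0 = 0
Syndrome s8…s1 = 0001 → error at position 1.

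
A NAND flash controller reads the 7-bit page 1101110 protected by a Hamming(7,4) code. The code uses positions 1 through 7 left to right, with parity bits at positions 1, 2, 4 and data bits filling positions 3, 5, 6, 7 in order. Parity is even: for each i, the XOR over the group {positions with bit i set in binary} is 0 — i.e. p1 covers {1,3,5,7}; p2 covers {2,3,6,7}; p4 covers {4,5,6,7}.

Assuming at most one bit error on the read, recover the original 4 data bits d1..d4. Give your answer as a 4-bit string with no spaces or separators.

s1 (pos 1,3,5,7): 1⊕0⊕1⊕0 = 0
s2 (pos 2,3,6,7): 1⊕0⊕1⊕0 = 0
s4 (pos 4,5,6,7): 1⊕1⊕1⊕0 = 1
Syndrome s4…s1 = 100 → error at position 4.
Flip position 4: 1101110 → 1100110
Read data bits from positions 3,5,6,7: 0110

0110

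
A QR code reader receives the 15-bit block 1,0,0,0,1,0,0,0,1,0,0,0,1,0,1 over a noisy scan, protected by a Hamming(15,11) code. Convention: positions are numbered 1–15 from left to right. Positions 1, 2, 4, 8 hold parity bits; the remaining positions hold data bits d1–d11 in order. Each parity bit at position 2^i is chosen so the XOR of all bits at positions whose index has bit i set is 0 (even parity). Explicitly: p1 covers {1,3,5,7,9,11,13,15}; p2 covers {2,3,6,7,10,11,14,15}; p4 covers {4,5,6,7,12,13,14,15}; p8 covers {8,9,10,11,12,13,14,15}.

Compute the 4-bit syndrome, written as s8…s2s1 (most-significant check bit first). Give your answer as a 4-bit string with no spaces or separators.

1111

s1 (pos 1,3,5,7,9,11,13,15): 1⊕0⊕1⊕0⊕1⊕0⊕1⊕1 = 1
s2 (pos 2,3,6,7,10,11,14,15): 0⊕0⊕0⊕0⊕0⊕0⊕0⊕1 = 1
s4 (pos 4,5,6,7,12,13,14,15): 0⊕1⊕0⊕0⊕0⊕1⊕0⊕1 = 1
s8 (pos 8,9,10,11,12,13,14,15): 0⊕1⊕0⊕0⊕0⊕1⊕0⊕1 = 1
Syndrome s8…s1 = 1111 → error at position 15.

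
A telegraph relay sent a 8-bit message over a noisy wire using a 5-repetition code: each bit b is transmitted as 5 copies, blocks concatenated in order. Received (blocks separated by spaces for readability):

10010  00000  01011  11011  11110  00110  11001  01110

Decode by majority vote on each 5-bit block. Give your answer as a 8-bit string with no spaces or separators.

00111011

Block 1 (10010): 2 ones → 0
Block 2 (00000): 0 ones → 0
Block 3 (01011): 3 ones → 1
Block 4 (11011): 4 ones → 1
Block 5 (11110): 4 ones → 1
Block 6 (00110): 2 ones → 0
Block 7 (11001): 3 ones → 1
Block 8 (01110): 3 ones → 1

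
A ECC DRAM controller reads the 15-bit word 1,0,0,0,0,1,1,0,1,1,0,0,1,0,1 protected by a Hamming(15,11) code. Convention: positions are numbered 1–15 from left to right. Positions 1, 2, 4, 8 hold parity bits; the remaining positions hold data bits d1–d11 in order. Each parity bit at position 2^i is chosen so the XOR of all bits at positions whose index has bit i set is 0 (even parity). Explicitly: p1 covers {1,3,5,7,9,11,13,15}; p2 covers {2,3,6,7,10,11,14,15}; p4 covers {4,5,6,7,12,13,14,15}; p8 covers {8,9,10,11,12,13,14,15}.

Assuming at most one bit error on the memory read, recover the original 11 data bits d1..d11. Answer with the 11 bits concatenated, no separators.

00111100101

s1 (pos 1,3,5,7,9,11,13,15): 1⊕0⊕0⊕1⊕1⊕0⊕1⊕1 = 1
s2 (pos 2,3,6,7,10,11,14,15): 0⊕0⊕1⊕1⊕1⊕0⊕0⊕1 = 0
s4 (pos 4,5,6,7,12,13,14,15): 0⊕0⊕1⊕1⊕0⊕1⊕0⊕1 = 0
s8 (pos 8,9,10,11,12,13,14,15): 0⊕1⊕1⊕0⊕0⊕1⊕0⊕1 = 0
Syndrome s8…s1 = 0001 → error at position 1.
Flip position 1: 100001101100101 → 000001101100101
Read data bits from positions 3,5,6,7,9,10,11,12,13,14,15: 00111100101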